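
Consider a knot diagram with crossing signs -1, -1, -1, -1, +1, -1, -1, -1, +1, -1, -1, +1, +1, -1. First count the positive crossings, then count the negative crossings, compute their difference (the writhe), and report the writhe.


Step 1: Count positive crossings (+1).
Positive crossings: 4
Step 2: Count negative crossings (-1).
Negative crossings: 10
Step 3: Writhe = (positive) - (negative)
w = 4 - 10 = -6
Step 4: |w| = 6, and w is negative

-6


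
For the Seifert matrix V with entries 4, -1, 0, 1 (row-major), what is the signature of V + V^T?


Step 1: V + V^T = [[8, -1], [-1, 2]]
Step 2: trace = 10, det = 15
Step 3: Discriminant = 10^2 - 4*15 = 40
Step 4: Eigenvalues: 8.16228, 1.83772
Step 5: Signature = (# positive eigenvalues) - (# negative eigenvalues) = 2

2


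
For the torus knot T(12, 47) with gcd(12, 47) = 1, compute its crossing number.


For a torus knot T(p, q) with gcd(p,q)=1,
the crossing number is min(p*(q-1), q*(p-1)).
p*(q-1) = 12*46 = 552
q*(p-1) = 47*11 = 517
min(552, 517) = 517

517


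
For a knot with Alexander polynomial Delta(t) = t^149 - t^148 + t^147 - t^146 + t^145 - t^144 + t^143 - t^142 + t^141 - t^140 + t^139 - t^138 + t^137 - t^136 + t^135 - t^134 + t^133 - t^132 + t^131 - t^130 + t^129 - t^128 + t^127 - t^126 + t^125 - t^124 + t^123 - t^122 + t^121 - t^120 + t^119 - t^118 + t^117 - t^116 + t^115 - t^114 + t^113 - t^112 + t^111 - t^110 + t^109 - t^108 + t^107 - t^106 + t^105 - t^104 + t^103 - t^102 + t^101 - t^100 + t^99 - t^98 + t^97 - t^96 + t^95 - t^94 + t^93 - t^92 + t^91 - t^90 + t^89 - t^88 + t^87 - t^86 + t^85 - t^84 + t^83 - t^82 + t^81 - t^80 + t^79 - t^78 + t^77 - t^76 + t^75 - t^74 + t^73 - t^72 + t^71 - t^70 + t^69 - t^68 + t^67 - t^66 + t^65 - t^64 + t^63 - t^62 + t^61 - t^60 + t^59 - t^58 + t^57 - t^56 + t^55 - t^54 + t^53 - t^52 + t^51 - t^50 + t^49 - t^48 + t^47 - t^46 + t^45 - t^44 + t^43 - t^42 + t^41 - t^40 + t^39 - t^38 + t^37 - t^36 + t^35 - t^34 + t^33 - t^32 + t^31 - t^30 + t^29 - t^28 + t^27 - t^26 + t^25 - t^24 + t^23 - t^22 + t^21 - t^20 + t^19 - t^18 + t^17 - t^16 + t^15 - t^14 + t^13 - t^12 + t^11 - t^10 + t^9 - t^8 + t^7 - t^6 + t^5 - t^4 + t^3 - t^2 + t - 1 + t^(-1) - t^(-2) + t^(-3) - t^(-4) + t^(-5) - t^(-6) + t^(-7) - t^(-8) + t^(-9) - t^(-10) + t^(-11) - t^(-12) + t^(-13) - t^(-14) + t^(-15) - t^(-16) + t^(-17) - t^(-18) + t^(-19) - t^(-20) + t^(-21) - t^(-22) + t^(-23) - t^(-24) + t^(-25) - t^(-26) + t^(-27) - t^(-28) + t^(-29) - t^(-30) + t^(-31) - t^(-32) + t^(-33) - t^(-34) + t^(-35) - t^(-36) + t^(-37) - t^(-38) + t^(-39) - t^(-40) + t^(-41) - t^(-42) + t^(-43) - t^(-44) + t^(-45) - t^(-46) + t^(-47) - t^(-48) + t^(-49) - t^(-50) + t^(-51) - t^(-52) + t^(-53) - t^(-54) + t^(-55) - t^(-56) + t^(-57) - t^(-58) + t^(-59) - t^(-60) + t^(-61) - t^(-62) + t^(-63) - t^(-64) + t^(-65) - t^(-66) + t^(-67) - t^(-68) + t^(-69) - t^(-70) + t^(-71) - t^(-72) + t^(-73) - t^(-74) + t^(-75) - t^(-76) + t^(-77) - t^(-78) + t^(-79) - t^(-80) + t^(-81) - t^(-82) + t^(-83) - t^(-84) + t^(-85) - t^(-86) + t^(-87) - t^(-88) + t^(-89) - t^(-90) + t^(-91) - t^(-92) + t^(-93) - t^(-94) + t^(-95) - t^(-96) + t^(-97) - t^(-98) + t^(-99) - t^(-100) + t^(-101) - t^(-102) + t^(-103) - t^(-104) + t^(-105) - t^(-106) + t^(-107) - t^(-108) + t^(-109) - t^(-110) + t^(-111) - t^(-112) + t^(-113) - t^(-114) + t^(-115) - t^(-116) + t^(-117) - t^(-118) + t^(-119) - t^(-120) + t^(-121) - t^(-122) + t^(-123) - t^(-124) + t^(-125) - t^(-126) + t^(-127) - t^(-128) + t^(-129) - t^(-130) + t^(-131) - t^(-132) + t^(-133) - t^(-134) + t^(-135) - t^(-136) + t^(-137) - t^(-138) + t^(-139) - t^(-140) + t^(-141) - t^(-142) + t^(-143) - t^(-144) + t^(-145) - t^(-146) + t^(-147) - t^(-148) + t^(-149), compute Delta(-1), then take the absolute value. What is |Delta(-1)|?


Step 1: The polynomial has 299 terms with alternating signs, exponents from 149 down to -149.
Step 2: Substitute t = -1. The i-th term has coefficient (-1)^i and exponent (m-i),
  so its value is (-1)^i * (-1)^(m-i) = (-1)^m = -1 for every i.
Step 3: All 299 terms equal -1, so Delta(-1) = 299 * (-1) = -299
Step 4: |Delta(-1)| = 299

299


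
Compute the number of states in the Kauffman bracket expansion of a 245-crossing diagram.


Each crossing contributes 2 choices (A-smoothing or B-smoothing).
Total states = 2^245 = 56539106072908298546665520023773392506479484700019806659891398441363832832

56539106072908298546665520023773392506479484700019806659891398441363832832


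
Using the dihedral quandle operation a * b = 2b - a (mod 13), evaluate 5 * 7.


5 * 7 = 2*7 - 5 mod 13
= 14 - 5 mod 13
= 9 mod 13 = 9

9


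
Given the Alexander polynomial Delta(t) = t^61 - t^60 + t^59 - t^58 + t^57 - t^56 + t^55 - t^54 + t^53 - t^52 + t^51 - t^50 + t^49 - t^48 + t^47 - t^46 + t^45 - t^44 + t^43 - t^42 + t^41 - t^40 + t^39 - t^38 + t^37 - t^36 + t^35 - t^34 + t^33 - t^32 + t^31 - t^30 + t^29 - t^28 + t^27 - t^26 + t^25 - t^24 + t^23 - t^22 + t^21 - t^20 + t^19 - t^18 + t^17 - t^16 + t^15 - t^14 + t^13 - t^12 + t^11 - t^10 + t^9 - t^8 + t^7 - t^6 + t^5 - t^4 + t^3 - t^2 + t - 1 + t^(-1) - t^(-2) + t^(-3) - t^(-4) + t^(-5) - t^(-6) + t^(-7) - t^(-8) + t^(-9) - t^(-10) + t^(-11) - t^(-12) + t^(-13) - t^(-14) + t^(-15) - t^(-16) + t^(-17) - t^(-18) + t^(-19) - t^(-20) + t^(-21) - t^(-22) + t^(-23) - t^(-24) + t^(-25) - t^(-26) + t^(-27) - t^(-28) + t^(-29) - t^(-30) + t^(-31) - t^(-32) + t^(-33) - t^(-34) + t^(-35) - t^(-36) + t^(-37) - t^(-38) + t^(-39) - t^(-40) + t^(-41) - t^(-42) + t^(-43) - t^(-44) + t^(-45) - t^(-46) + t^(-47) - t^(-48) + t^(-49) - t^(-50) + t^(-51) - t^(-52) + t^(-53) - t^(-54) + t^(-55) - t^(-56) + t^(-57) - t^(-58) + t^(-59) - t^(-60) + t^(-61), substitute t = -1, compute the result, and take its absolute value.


Step 1: The polynomial has 123 terms with alternating signs, exponents from 61 down to -61.
Step 2: Substitute t = -1. The i-th term has coefficient (-1)^i and exponent (m-i),
  so its value is (-1)^i * (-1)^(m-i) = (-1)^m = -1 for every i.
Step 3: All 123 terms equal -1, so Delta(-1) = 123 * (-1) = -123
Step 4: |Delta(-1)| = 123

123


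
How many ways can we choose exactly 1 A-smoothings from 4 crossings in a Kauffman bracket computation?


We choose which 1 of 4 crossings get A-smoothings.
C(4, 1) = 4! / (1! * 3!)
= 4

4


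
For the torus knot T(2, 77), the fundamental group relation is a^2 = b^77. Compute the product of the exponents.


The relation is a^2 = b^77.
Product of exponents = 2 * 77
= 154

154


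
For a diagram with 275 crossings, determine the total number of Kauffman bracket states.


Each crossing contributes 2 choices (A-smoothing or B-smoothing).
Total states = 2^275 = 60708402882054033466233184588234965832575213720379360039119137804340758912662765568

60708402882054033466233184588234965832575213720379360039119137804340758912662765568


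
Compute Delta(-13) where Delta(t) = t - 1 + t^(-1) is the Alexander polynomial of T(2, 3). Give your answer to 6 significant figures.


Substituting t = -13 into Delta(t) = t - 1 + t^(-1):
Term values: (-13) + (-1) + (-0.0769231)
Sum = -14.07692308
Rounded to 6 significant figures: -14.0769

-14.0769


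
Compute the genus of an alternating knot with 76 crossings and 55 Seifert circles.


For alternating knots, g = (c - s + 1)/2.
= (76 - 55 + 1)/2
= 22/2 = 11

11


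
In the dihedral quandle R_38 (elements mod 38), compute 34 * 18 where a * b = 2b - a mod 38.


34 * 18 = 2*18 - 34 mod 38
= 36 - 34 mod 38
= 2 mod 38 = 2

2


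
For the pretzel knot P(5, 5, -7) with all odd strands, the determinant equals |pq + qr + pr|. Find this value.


Step 1: Compute pq + qr + pr.
pq = 5*5 = 25
qr = 5*(-7) = -35
pr = 5*(-7) = -35
pq + qr + pr = 25 + (-35) + (-35) = -45
Step 2: Take absolute value.
det(P(5,5,-7)) = |-45| = 45

45


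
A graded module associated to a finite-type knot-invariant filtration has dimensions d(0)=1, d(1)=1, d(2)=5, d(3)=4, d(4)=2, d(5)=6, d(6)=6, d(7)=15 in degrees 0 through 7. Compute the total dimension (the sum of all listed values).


Total dimension = d(0) + d(1) + ... + d(7)
= 1 + 1 + 5 + 4 + 2 + 6 + 6 + 15
= 40

40


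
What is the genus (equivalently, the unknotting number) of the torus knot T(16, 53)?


For a torus knot T(p,q), both the unknotting number and genus equal (p-1)(q-1)/2.
= (16-1)(53-1)/2
= 15*52/2
= 780/2 = 390

390


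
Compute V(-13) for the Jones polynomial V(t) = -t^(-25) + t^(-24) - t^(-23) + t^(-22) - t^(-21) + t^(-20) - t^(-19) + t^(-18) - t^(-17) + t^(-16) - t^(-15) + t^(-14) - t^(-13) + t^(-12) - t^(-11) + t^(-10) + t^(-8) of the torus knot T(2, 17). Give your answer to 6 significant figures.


Substituting t = -13 into V(t) = -t^(-25) + t^(-24) - t^(-23) + t^(-22) - t^(-21) + t^(-20) - t^(-19) + t^(-18) - t^(-17) + t^(-16) - t^(-15) + t^(-14) - t^(-13) + t^(-12) - t^(-11) + t^(-10) + t^(-8):
  (-)t^(-25) = 1.41715e-28
  (+)t^(-24) = 1.8423e-27
  (-)t^(-23) = 2.39499e-26
  (+)t^(-22) = 3.11348e-25
  (-)t^(-21) = 4.04753e-24
  (+)t^(-20) = 5.26178e-23
  (-)t^(-19) = 6.84032e-22
  (+)t^(-18) = 8.89241e-21
  (-)t^(-17) = 1.15601e-19
  (+)t^(-16) = 1.50282e-18
  (-)t^(-15) = 1.95366e-17
  (+)t^(-14) = 2.53976e-16
  (-)t^(-13) = 3.30169e-15
  (+)t^(-12) = 4.2922e-14
  (-)t^(-11) = 5.57986e-13
  (+)t^(-10) = 7.25382e-12
  (+)t^(-8) = 1.22589e-09
Sum = (1.41715e-28) + (1.8423e-27) + (2.39499e-26) + (3.11348e-25) + (4.04753e-24) + (5.26178e-23) + (6.84032e-22) + (8.89241e-21) + (1.15601e-19) + (1.50282e-18) + (1.95366e-17) + (2.53976e-16) + (3.30169e-15) + (4.2922e-14) + (5.57986e-13) + (7.25382e-12) + (1.22589e-09)
= 1.233753039e-09
Rounded to 6 significant figures: 1.23375e-09

1.23375e-09


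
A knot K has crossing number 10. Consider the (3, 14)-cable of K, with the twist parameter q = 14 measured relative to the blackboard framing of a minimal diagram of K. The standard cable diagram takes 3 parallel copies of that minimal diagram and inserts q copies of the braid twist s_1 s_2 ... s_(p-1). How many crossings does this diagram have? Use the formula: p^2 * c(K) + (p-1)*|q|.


Step 1: Each of the c(K) crossings of the companion diagram becomes p*p = p^2 crossings among the p parallel strands, and each of the |q| twists s_1 s_2 ... s_(p-1) adds (p-1) crossings.
  Crossings = p^2 * c(K) + (p-1)*|q|
Step 2: = 3^2 * 10 + (3-1)*14
Step 3: = 9*10 + 2*14
Step 4: = 90 + 28 = 118

118


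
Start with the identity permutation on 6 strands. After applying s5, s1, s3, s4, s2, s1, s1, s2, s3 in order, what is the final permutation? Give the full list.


Starting with identity [1, 2, 3, 4, 5, 6].
Apply generators in sequence:
  After s5: [1, 2, 3, 4, 6, 5]
  After s1: [2, 1, 3, 4, 6, 5]
  After s3: [2, 1, 4, 3, 6, 5]
  After s4: [2, 1, 4, 6, 3, 5]
  After s2: [2, 4, 1, 6, 3, 5]
  After s1: [4, 2, 1, 6, 3, 5]
  After s1: [2, 4, 1, 6, 3, 5]
  After s2: [2, 1, 4, 6, 3, 5]
  After s3: [2, 1, 6, 4, 3, 5]
Final permutation: [2, 1, 6, 4, 3, 5]

[2, 1, 6, 4, 3, 5]


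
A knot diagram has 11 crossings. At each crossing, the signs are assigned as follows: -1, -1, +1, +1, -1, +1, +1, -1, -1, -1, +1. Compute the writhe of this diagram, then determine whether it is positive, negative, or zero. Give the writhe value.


Step 1: Count positive crossings (+1).
Positive crossings: 5
Step 2: Count negative crossings (-1).
Negative crossings: 6
Step 3: Writhe = (positive) - (negative)
w = 5 - 6 = -1
Step 4: |w| = 1, and w is negative

-1


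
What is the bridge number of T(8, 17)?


The bridge number of T(p,q) is min(p,q).
min(8, 17) = 8

8


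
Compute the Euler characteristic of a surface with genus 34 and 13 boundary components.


chi = 2 - 2g - b
= 2 - 2*34 - 13
= 2 - 68 - 13 = -79

-79


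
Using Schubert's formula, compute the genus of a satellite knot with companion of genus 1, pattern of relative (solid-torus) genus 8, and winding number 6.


Schubert: g(satellite) = g_rel(pattern) + |winding| * g(companion),
where g_rel(pattern) is the genus of the pattern relative to the solid torus.
= 8 + 6 * 1
= 8 + 6 = 14

14


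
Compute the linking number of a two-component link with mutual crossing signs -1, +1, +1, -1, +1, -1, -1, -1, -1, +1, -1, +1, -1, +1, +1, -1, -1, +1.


Step 1: Count positive crossings: 8
Step 2: Count negative crossings: 10
Step 3: Sum of signs = 8 - 10 = -2
Step 4: Linking number = sum/2 = -2/2 = -1

-1


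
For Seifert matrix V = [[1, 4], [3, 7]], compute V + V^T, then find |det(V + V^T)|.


Step 1: Form V + V^T where V = [[1, 4], [3, 7]]
  V^T = [[1, 3], [4, 7]]
  V + V^T = [[2, 7], [7, 14]]
Step 2: det(V + V^T) = 2*14 - 7*7
  = 28 - 49 = -21
Step 3: Knot determinant = |det(V + V^T)| = |-21| = 21

21


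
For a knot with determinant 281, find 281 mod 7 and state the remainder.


Step 1: A knot is p-colorable if and only if p divides its determinant.
Step 2: Compute 281 mod 7.
281 = 40 * 7 + 1
Step 3: 281 mod 7 = 1
Step 4: The knot is 7-colorable: no

1


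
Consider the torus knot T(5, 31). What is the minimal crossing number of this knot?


For a torus knot T(p, q) with gcd(p,q)=1,
the crossing number is min(p*(q-1), q*(p-1)).
p*(q-1) = 5*30 = 150
q*(p-1) = 31*4 = 124
min(150, 124) = 124

124


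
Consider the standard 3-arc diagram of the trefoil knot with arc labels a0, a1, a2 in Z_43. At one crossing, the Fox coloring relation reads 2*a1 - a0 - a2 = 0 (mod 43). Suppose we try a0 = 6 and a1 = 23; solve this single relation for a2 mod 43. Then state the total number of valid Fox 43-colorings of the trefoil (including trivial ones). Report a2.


Step 1: Apply the given crossing relation 2*a1 - a0 - a2 = 0 (mod 43).
  a2 = 2*a1 - a0 mod 43
  a2 = 2*23 - 6 mod 43
  a2 = 46 - 6 mod 43
  a2 = 40 mod 43 = 40
Step 2: The trefoil has determinant 3.
  Number of Fox p-colorings (p prime) is p^2 if p = 3, else p.
  Since 43 does not divide 3, only trivial (constant) colorings exist.
  (So the trial a0 = 6, a1 = 23 with a0 != a1 does NOT extend to a valid coloring of the whole trefoil: the other two crossing relations require 3*(a1 - a0) = 0 (mod 43), which fails.)
  Total colorings = 43
Step 3: a2 = 40, total Fox 43-colorings = 43

40


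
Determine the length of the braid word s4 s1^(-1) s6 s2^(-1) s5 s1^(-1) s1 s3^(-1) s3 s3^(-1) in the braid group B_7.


The word length counts the number of generators (including inverses).
Listing each generator: s4, s1^(-1), s6, s2^(-1), s5, s1^(-1), s1, s3^(-1), s3, s3^(-1)
There are 10 generators in this braid word.

10


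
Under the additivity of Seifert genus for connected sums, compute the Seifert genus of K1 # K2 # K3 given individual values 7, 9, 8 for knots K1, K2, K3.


The Seifert genus is additive under connected sum.
Seifert genus(K1 # K2 # K3) = (7) + (9) + (8)
= 24

24


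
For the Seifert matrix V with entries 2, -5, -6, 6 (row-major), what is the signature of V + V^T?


Step 1: V + V^T = [[4, -11], [-11, 12]]
Step 2: trace = 16, det = -73
Step 3: Discriminant = 16^2 - 4*(-73) = 548
Step 4: Eigenvalues: 19.7047, -3.7047
Step 5: Signature = (# positive eigenvalues) - (# negative eigenvalues) = 0

0


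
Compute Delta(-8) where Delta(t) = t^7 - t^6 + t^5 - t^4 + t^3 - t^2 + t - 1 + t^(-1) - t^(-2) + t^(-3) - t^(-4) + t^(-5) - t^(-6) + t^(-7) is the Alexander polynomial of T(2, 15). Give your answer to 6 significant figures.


Substituting t = -8 into Delta(t) = t^7 - t^6 + t^5 - t^4 + t^3 - t^2 + t - 1 + t^(-1) - t^(-2) + t^(-3) - t^(-4) + t^(-5) - t^(-6) + t^(-7):
Term values: (-2097152) + (-262144) + (-32768) + (-4096) + (-512) + (-64) + (-8) + (-1) + (-0.125) + (-0.015625) + (-0.00195312) + (-0.000244141) + (-3.05176e-05) + (-3.8147e-06) + (-4.76837e-07)
Sum = -2396745.143
Rounded to 6 significant figures: -2.39675e+06

-2.39675e+06


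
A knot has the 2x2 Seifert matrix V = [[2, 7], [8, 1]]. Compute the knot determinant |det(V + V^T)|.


Step 1: Form V + V^T where V = [[2, 7], [8, 1]]
  V^T = [[2, 8], [7, 1]]
  V + V^T = [[4, 15], [15, 2]]
Step 2: det(V + V^T) = 4*2 - 15*15
  = 8 - 225 = -217
Step 3: Knot determinant = |det(V + V^T)| = |-217| = 217

217


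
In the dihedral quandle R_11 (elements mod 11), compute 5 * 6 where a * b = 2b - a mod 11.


5 * 6 = 2*6 - 5 mod 11
= 12 - 5 mod 11
= 7 mod 11 = 7

7


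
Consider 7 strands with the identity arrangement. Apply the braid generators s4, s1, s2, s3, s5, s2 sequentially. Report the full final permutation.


Starting with identity [1, 2, 3, 4, 5, 6, 7].
Apply generators in sequence:
  After s4: [1, 2, 3, 5, 4, 6, 7]
  After s1: [2, 1, 3, 5, 4, 6, 7]
  After s2: [2, 3, 1, 5, 4, 6, 7]
  After s3: [2, 3, 5, 1, 4, 6, 7]
  After s5: [2, 3, 5, 1, 6, 4, 7]
  After s2: [2, 5, 3, 1, 6, 4, 7]
Final permutation: [2, 5, 3, 1, 6, 4, 7]

[2, 5, 3, 1, 6, 4, 7]


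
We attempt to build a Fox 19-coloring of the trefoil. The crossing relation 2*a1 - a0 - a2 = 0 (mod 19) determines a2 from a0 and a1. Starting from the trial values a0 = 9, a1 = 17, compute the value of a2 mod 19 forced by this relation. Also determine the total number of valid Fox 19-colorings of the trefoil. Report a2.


Step 1: Apply the given crossing relation 2*a1 - a0 - a2 = 0 (mod 19).
  a2 = 2*a1 - a0 mod 19
  a2 = 2*17 - 9 mod 19
  a2 = 34 - 9 mod 19
  a2 = 25 mod 19 = 6
Step 2: The trefoil has determinant 3.
  Number of Fox p-colorings (p prime) is p^2 if p = 3, else p.
  Since 19 does not divide 3, only trivial (constant) colorings exist.
  (So the trial a0 = 9, a1 = 17 with a0 != a1 does NOT extend to a valid coloring of the whole trefoil: the other two crossing relations require 3*(a1 - a0) = 0 (mod 19), which fails.)
  Total colorings = 19
Step 3: a2 = 6, total Fox 19-colorings = 19

6


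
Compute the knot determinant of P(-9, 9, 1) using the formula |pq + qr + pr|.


Step 1: Compute pq + qr + pr.
pq = (-9)*9 = -81
qr = 9*1 = 9
pr = (-9)*1 = -9
pq + qr + pr = -81 + 9 + (-9) = -81
Step 2: Take absolute value.
det(P(-9,9,1)) = |-81| = 81

81


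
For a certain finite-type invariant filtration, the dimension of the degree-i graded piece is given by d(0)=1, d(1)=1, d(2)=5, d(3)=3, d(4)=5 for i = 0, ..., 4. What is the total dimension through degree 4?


Total dimension = d(0) + d(1) + ... + d(4)
= 1 + 1 + 5 + 3 + 5
= 15

15


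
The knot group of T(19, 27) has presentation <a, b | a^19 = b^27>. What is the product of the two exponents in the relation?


The relation is a^19 = b^27.
Product of exponents = 19 * 27
= 513

513


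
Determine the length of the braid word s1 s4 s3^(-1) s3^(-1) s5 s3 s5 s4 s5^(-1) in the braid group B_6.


The word length counts the number of generators (including inverses).
Listing each generator: s1, s4, s3^(-1), s3^(-1), s5, s3, s5, s4, s5^(-1)
There are 9 generators in this braid word.

9


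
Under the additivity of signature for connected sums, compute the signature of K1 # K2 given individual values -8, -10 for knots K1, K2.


The signature is additive under connected sum.
signature(K1 # K2) = (-8) + (-10)
= -18

-18


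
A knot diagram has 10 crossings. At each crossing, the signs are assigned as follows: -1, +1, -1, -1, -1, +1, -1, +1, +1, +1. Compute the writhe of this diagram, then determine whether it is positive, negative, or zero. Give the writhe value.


Step 1: Count positive crossings (+1).
Positive crossings: 5
Step 2: Count negative crossings (-1).
Negative crossings: 5
Step 3: Writhe = (positive) - (negative)
w = 5 - 5 = 0
Step 4: |w| = 0, and w is zero

0


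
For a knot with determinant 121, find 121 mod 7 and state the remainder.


Step 1: A knot is p-colorable if and only if p divides its determinant.
Step 2: Compute 121 mod 7.
121 = 17 * 7 + 2
Step 3: 121 mod 7 = 2
Step 4: The knot is 7-colorable: no

2


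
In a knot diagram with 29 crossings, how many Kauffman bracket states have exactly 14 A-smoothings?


We choose which 14 of 29 crossings get A-smoothings.
C(29, 14) = 29! / (14! * 15!)
= 77558760

77558760


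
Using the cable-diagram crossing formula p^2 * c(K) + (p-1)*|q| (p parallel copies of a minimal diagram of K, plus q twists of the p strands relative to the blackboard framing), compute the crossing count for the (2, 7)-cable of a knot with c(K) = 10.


Step 1: Each of the c(K) crossings of the companion diagram becomes p*p = p^2 crossings among the p parallel strands, and each of the |q| twists s_1 s_2 ... s_(p-1) adds (p-1) crossings.
  Crossings = p^2 * c(K) + (p-1)*|q|
Step 2: = 2^2 * 10 + (2-1)*7
Step 3: = 4*10 + 1*7
Step 4: = 40 + 7 = 47

47


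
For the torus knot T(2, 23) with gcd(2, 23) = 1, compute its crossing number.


For a torus knot T(p, q) with gcd(p,q)=1,
the crossing number is min(p*(q-1), q*(p-1)).
p*(q-1) = 2*22 = 44
q*(p-1) = 23*1 = 23
min(44, 23) = 23

23


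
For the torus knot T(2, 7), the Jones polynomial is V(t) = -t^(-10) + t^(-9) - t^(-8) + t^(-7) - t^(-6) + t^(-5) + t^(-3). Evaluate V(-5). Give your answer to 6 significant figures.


Substituting t = -5 into V(t) = -t^(-10) + t^(-9) - t^(-8) + t^(-7) - t^(-6) + t^(-5) + t^(-3):
  (-)t^(-10) = -1.024e-07
  (+)t^(-9) = -5.12e-07
  (-)t^(-8) = -2.56e-06
  (+)t^(-7) = -1.28e-05
  (-)t^(-6) = -6.4e-05
  (+)t^(-5) = -0.00032
  (+)t^(-3) = -0.008
Sum = (-1.024e-07) + (-5.12e-07) + (-2.56e-06) + (-1.28e-05) + (-6.4e-05) + (-0.00032) + (-0.008)
= -0.0083999744
Rounded to 6 significant figures: -0.00839997

-0.00839997


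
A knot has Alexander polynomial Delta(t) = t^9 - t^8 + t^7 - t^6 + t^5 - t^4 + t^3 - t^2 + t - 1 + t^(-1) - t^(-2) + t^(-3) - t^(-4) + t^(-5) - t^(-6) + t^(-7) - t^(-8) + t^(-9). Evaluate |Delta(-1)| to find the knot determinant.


Step 1: The polynomial has 19 terms with alternating signs, exponents from 9 down to -9.
Step 2: Substitute t = -1. The i-th term has coefficient (-1)^i and exponent (m-i),
  so its value is (-1)^i * (-1)^(m-i) = (-1)^m = -1 for every i.
Step 3: All 19 terms equal -1, so Delta(-1) = 19 * (-1) = -19
Step 4: |Delta(-1)| = 19

19


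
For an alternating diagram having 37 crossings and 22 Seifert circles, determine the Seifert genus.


For alternating knots, g = (c - s + 1)/2.
= (37 - 22 + 1)/2
= 16/2 = 8

8


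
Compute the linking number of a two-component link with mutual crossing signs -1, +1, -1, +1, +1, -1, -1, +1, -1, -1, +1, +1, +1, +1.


Step 1: Count positive crossings: 8
Step 2: Count negative crossings: 6
Step 3: Sum of signs = 8 - 6 = 2
Step 4: Linking number = sum/2 = 2/2 = 1

1


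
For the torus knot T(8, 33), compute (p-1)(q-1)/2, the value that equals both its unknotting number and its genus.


For a torus knot T(p,q), both the unknotting number and genus equal (p-1)(q-1)/2.
= (8-1)(33-1)/2
= 7*32/2
= 224/2 = 112

112


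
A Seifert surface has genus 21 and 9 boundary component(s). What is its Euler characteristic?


chi = 2 - 2g - b
= 2 - 2*21 - 9
= 2 - 42 - 9 = -49

-49


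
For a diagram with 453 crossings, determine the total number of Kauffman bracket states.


Each crossing contributes 2 choices (A-smoothing or B-smoothing).
Total states = 2^453 = 23258839177459420497578361852416145099316523541994177929007686373780457219628733546438113622840434097944400691400517693873107252115668992

23258839177459420497578361852416145099316523541994177929007686373780457219628733546438113622840434097944400691400517693873107252115668992


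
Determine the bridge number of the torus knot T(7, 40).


The bridge number of T(p,q) is min(p,q).
min(7, 40) = 7

7


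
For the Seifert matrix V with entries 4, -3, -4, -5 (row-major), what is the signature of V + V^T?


Step 1: V + V^T = [[8, -7], [-7, -10]]
Step 2: trace = -2, det = -129
Step 3: Discriminant = (-2)^2 - 4*(-129) = 520
Step 4: Eigenvalues: 10.4018, -12.4018
Step 5: Signature = (# positive eigenvalues) - (# negative eigenvalues) = 0

0


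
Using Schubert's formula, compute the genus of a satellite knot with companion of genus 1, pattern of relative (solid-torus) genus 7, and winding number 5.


Schubert: g(satellite) = g_rel(pattern) + |winding| * g(companion),
where g_rel(pattern) is the genus of the pattern relative to the solid torus.
= 7 + 5 * 1
= 7 + 5 = 12

12


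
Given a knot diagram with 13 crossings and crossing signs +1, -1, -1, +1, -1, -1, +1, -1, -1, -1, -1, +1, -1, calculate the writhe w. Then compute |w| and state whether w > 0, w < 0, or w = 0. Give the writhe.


Step 1: Count positive crossings (+1).
Positive crossings: 4
Step 2: Count negative crossings (-1).
Negative crossings: 9
Step 3: Writhe = (positive) - (negative)
w = 4 - 9 = -5
Step 4: |w| = 5, and w is negative

-5


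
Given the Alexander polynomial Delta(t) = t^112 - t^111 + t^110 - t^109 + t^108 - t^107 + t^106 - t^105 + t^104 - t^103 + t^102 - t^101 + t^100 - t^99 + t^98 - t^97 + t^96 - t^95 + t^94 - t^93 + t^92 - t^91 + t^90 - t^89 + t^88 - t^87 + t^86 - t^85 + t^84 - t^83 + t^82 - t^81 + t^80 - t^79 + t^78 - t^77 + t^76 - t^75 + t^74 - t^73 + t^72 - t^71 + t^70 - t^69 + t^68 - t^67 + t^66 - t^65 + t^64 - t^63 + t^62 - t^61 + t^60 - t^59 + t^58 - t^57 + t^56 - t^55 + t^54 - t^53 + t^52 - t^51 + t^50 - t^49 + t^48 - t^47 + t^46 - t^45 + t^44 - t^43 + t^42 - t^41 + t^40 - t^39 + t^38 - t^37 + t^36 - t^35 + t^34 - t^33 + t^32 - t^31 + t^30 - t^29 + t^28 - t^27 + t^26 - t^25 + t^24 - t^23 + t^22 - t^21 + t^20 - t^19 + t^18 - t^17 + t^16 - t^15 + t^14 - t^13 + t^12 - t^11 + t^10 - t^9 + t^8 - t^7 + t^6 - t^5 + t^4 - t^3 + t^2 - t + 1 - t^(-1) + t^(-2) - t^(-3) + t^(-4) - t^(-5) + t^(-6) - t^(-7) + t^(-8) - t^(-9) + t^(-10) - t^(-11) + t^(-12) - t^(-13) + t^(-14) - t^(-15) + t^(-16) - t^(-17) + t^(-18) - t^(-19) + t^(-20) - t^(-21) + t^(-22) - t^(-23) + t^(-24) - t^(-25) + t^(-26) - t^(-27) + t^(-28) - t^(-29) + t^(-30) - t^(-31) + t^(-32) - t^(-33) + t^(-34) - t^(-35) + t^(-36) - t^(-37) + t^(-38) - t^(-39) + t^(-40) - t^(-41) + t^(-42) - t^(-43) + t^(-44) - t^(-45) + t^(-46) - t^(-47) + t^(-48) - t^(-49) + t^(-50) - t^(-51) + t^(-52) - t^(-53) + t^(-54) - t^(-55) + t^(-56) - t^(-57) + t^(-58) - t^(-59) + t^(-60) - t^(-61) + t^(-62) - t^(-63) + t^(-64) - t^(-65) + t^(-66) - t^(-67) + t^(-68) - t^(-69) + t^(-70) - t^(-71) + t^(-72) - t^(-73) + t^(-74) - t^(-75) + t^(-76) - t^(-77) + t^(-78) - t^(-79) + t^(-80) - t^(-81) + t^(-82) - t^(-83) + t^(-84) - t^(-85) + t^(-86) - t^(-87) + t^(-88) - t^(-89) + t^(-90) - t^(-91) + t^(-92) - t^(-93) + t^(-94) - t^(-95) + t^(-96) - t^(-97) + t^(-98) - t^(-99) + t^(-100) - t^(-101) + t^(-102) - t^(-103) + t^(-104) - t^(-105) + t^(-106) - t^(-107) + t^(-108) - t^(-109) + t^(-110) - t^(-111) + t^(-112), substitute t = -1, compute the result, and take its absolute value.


Step 1: The polynomial has 225 terms with alternating signs, exponents from 112 down to -112.
Step 2: Substitute t = -1. The i-th term has coefficient (-1)^i and exponent (m-i),
  so its value is (-1)^i * (-1)^(m-i) = (-1)^m = 1 for every i.
Step 3: All 225 terms equal 1, so Delta(-1) = 225 * (1) = 225
Step 4: |Delta(-1)| = 225

225


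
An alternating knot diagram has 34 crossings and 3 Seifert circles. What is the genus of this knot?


For alternating knots, g = (c - s + 1)/2.
= (34 - 3 + 1)/2
= 32/2 = 16

16


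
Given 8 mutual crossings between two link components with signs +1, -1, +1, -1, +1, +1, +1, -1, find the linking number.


Step 1: Count positive crossings: 5
Step 2: Count negative crossings: 3
Step 3: Sum of signs = 5 - 3 = 2
Step 4: Linking number = sum/2 = 2/2 = 1

1


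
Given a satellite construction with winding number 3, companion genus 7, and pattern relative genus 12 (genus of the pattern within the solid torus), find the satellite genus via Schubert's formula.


Schubert: g(satellite) = g_rel(pattern) + |winding| * g(companion),
where g_rel(pattern) is the genus of the pattern relative to the solid torus.
= 12 + 3 * 7
= 12 + 21 = 33

33


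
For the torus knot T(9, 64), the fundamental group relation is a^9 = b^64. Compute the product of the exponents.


The relation is a^9 = b^64.
Product of exponents = 9 * 64
= 576

576


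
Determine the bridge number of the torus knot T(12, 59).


The bridge number of T(p,q) is min(p,q).
min(12, 59) = 12

12


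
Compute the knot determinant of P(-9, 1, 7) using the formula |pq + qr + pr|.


Step 1: Compute pq + qr + pr.
pq = (-9)*1 = -9
qr = 1*7 = 7
pr = (-9)*7 = -63
pq + qr + pr = -9 + 7 + (-63) = -65
Step 2: Take absolute value.
det(P(-9,1,7)) = |-65| = 65

65


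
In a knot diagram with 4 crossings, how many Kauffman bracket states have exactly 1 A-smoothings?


We choose which 1 of 4 crossings get A-smoothings.
C(4, 1) = 4! / (1! * 3!)
= 4

4


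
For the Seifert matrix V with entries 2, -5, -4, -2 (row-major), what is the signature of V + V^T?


Step 1: V + V^T = [[4, -9], [-9, -4]]
Step 2: trace = 0, det = -97
Step 3: Discriminant = 0^2 - 4*(-97) = 388
Step 4: Eigenvalues: 9.84886, -9.84886
Step 5: Signature = (# positive eigenvalues) - (# negative eigenvalues) = 0

0


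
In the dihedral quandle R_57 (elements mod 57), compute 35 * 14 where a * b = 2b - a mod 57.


35 * 14 = 2*14 - 35 mod 57
= 28 - 35 mod 57
= -7 mod 57 = 50

50


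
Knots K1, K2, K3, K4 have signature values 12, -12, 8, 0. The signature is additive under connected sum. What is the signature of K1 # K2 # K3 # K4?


The signature is additive under connected sum.
signature(K1 # K2 # K3 # K4) = (12) + (-12) + (8) + (0)
= 8

8


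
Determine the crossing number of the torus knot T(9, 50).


For a torus knot T(p, q) with gcd(p,q)=1,
the crossing number is min(p*(q-1), q*(p-1)).
p*(q-1) = 9*49 = 441
q*(p-1) = 50*8 = 400
min(441, 400) = 400

400


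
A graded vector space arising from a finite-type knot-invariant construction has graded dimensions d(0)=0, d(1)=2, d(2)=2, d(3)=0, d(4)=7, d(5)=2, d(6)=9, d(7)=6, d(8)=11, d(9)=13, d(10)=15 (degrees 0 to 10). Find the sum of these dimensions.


Total dimension = d(0) + d(1) + ... + d(10)
= 0 + 2 + 2 + 0 + 7 + 2 + 9 + 6 + 11 + 13 + 15
= 67

67


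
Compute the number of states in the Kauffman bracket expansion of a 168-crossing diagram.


Each crossing contributes 2 choices (A-smoothing or B-smoothing).
Total states = 2^168 = 374144419156711147060143317175368453031918731001856

374144419156711147060143317175368453031918731001856


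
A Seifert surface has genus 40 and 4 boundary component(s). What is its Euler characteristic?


chi = 2 - 2g - b
= 2 - 2*40 - 4
= 2 - 80 - 4 = -82

-82


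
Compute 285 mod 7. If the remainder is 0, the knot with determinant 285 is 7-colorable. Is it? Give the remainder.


Step 1: A knot is p-colorable if and only if p divides its determinant.
Step 2: Compute 285 mod 7.
285 = 40 * 7 + 5
Step 3: 285 mod 7 = 5
Step 4: The knot is 7-colorable: no

5


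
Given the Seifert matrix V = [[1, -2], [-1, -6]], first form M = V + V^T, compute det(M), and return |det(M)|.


Step 1: Form V + V^T where V = [[1, -2], [-1, -6]]
  V^T = [[1, -1], [-2, -6]]
  V + V^T = [[2, -3], [-3, -12]]
Step 2: det(V + V^T) = 2*(-12) - (-3)*(-3)
  = -24 - 9 = -33
Step 3: Knot determinant = |det(V + V^T)| = |-33| = 33

33


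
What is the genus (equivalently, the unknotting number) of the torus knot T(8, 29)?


For a torus knot T(p,q), both the unknotting number and genus equal (p-1)(q-1)/2.
= (8-1)(29-1)/2
= 7*28/2
= 196/2 = 98

98


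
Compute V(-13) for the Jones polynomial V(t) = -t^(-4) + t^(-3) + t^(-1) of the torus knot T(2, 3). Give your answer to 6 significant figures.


Substituting t = -13 into V(t) = -t^(-4) + t^(-3) + t^(-1):
  (-)t^(-4) = -3.50128e-05
  (+)t^(-3) = -0.000455166
  (+)t^(-1) = -0.0769231
Sum = (-3.50128e-05) + (-0.000455166) + (-0.0769231)
= -0.07741325584
Rounded to 6 significant figures: -0.0774133

-0.0774133


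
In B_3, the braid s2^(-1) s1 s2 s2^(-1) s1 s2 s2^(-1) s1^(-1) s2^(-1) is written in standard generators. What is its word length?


The word length counts the number of generators (including inverses).
Listing each generator: s2^(-1), s1, s2, s2^(-1), s1, s2, s2^(-1), s1^(-1), s2^(-1)
There are 9 generators in this braid word.

9


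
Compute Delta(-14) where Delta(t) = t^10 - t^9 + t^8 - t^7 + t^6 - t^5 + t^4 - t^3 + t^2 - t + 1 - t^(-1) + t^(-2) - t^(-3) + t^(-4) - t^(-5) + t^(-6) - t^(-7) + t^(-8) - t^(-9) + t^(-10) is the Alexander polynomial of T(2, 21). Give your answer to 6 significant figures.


Substituting t = -14 into Delta(t) = t^10 - t^9 + t^8 - t^7 + t^6 - t^5 + t^4 - t^3 + t^2 - t + 1 - t^(-1) + t^(-2) - t^(-3) + t^(-4) - t^(-5) + t^(-6) - t^(-7) + t^(-8) - t^(-9) + t^(-10):
Term values: (289254654976) + (20661046784) + (1475789056) + (105413504) + (7529536) + (537824) + (38416) + (2744) + (196) + (14) + (1) + (0.0714286) + (0.00510204) + (0.000364431) + (2.60308e-05) + (1.85934e-06) + (1.3281e-07) + (9.48645e-09) + (6.77604e-10) + (4.84003e-11) + (3.45716e-12)
Sum = 3.115050131e+11
Rounded to 6 significant figures: 3.11505e+11

3.11505e+11


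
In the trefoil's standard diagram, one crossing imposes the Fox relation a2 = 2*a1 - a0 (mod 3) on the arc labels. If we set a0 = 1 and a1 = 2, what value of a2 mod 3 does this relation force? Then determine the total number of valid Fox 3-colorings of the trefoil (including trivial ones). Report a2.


Step 1: Apply the given crossing relation 2*a1 - a0 - a2 = 0 (mod 3).
  a2 = 2*a1 - a0 mod 3
  a2 = 2*2 - 1 mod 3
  a2 = 4 - 1 mod 3
  a2 = 3 mod 3 = 0
Step 2: The trefoil has determinant 3.
  Number of Fox p-colorings (p prime) is p^2 if p = 3, else p.
  Since p = 3 divides det = 3, the trefoil is 3-colorable.
  (Indeed for p = 3 any choice of a0, a1 extends to a valid coloring; the trial (a0, a1, a2) = (1, 2, 0) satisfies all three crossing relations.)
  Total colorings = 3^2 = 9
Step 3: a2 = 0, total Fox 3-colorings = 9

0


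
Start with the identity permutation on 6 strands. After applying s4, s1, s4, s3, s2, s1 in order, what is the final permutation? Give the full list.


Starting with identity [1, 2, 3, 4, 5, 6].
Apply generators in sequence:
  After s4: [1, 2, 3, 5, 4, 6]
  After s1: [2, 1, 3, 5, 4, 6]
  After s4: [2, 1, 3, 4, 5, 6]
  After s3: [2, 1, 4, 3, 5, 6]
  After s2: [2, 4, 1, 3, 5, 6]
  After s1: [4, 2, 1, 3, 5, 6]
Final permutation: [4, 2, 1, 3, 5, 6]

[4, 2, 1, 3, 5, 6]


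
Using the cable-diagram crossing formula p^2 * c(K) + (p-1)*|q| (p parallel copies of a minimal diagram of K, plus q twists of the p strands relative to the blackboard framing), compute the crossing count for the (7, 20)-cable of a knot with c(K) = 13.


Step 1: Each of the c(K) crossings of the companion diagram becomes p*p = p^2 crossings among the p parallel strands, and each of the |q| twists s_1 s_2 ... s_(p-1) adds (p-1) crossings.
  Crossings = p^2 * c(K) + (p-1)*|q|
Step 2: = 7^2 * 13 + (7-1)*20
Step 3: = 49*13 + 6*20
Step 4: = 637 + 120 = 757

757


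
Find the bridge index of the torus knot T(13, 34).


The bridge number of T(p,q) is min(p,q).
min(13, 34) = 13

13


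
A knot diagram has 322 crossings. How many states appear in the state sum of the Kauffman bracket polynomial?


Each crossing contributes 2 choices (A-smoothing or B-smoothing).
Total states = 2^322 = 8543948143683640329580086824678208458410818089426611079788166431288878903122562200091848347746304

8543948143683640329580086824678208458410818089426611079788166431288878903122562200091848347746304


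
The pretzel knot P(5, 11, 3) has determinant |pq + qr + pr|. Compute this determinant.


Step 1: Compute pq + qr + pr.
pq = 5*11 = 55
qr = 11*3 = 33
pr = 5*3 = 15
pq + qr + pr = 55 + 33 + 15 = 103
Step 2: Take absolute value.
det(P(5,11,3)) = |103| = 103

103


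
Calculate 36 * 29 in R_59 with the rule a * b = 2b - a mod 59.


36 * 29 = 2*29 - 36 mod 59
= 58 - 36 mod 59
= 22 mod 59 = 22

22


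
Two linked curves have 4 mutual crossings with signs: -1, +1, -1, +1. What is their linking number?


Step 1: Count positive crossings: 2
Step 2: Count negative crossings: 2
Step 3: Sum of signs = 2 - 2 = 0
Step 4: Linking number = sum/2 = 0/2 = 0

0


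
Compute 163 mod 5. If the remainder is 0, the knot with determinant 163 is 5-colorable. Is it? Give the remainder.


Step 1: A knot is p-colorable if and only if p divides its determinant.
Step 2: Compute 163 mod 5.
163 = 32 * 5 + 3
Step 3: 163 mod 5 = 3
Step 4: The knot is 5-colorable: no

3


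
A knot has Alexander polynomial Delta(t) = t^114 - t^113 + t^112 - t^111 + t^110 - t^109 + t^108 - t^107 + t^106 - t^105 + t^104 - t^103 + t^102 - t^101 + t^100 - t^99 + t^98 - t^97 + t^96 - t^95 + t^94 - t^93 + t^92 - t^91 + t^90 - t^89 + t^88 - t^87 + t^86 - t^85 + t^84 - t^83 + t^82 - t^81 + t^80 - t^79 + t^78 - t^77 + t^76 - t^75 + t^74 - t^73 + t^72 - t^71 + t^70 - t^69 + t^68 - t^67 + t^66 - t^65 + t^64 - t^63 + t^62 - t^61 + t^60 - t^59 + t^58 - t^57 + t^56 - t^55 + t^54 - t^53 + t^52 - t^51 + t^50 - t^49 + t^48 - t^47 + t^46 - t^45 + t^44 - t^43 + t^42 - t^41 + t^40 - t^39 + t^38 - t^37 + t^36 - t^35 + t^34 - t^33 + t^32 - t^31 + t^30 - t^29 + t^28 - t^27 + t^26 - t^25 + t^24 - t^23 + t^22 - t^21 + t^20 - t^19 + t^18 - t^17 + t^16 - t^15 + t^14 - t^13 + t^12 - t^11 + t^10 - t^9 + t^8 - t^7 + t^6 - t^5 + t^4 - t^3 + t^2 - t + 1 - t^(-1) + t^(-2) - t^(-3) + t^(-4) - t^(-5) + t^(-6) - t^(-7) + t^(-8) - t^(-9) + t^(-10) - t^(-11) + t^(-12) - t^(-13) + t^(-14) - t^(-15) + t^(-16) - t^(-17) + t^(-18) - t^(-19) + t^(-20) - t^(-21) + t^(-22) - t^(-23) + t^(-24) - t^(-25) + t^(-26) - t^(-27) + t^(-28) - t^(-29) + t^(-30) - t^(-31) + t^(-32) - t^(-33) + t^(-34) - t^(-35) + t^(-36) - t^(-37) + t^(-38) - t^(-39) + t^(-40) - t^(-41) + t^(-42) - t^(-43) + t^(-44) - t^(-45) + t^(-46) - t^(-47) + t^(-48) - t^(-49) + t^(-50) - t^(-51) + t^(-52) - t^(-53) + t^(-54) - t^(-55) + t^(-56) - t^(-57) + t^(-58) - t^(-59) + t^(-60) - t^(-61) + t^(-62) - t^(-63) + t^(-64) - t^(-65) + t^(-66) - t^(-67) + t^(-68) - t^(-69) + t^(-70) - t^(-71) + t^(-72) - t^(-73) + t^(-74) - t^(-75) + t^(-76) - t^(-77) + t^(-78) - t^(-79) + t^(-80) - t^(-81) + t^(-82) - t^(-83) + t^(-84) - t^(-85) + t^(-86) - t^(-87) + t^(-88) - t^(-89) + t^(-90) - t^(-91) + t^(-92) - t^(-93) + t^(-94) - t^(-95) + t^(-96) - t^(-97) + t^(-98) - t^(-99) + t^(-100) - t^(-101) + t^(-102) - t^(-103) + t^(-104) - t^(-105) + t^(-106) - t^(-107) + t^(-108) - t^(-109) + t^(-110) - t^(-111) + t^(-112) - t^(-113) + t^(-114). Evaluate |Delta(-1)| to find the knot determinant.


Step 1: The polynomial has 229 terms with alternating signs, exponents from 114 down to -114.
Step 2: Substitute t = -1. The i-th term has coefficient (-1)^i and exponent (m-i),
  so its value is (-1)^i * (-1)^(m-i) = (-1)^m = 1 for every i.
Step 3: All 229 terms equal 1, so Delta(-1) = 229 * (1) = 229
Step 4: |Delta(-1)| = 229

229


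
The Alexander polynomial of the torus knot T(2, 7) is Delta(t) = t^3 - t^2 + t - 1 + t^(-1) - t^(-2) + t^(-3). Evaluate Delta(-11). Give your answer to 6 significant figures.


Substituting t = -11 into Delta(t) = t^3 - t^2 + t - 1 + t^(-1) - t^(-2) + t^(-3):
Term values: (-1331) + (-121) + (-11) + (-1) + (-0.0909091) + (-0.00826446) + (-0.000751315)
Sum = -1464.099925
Rounded to 6 significant figures: -1464.1

-1464.1


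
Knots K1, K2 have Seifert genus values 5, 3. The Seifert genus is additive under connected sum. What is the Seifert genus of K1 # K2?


The Seifert genus is additive under connected sum.
Seifert genus(K1 # K2) = (5) + (3)
= 8

8


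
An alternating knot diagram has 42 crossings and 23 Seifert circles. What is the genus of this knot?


For alternating knots, g = (c - s + 1)/2.
= (42 - 23 + 1)/2
= 20/2 = 10

10


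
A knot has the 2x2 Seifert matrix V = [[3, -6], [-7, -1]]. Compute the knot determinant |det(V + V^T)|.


Step 1: Form V + V^T where V = [[3, -6], [-7, -1]]
  V^T = [[3, -7], [-6, -1]]
  V + V^T = [[6, -13], [-13, -2]]
Step 2: det(V + V^T) = 6*(-2) - (-13)*(-13)
  = -12 - 169 = -181
Step 3: Knot determinant = |det(V + V^T)| = |-181| = 181

181


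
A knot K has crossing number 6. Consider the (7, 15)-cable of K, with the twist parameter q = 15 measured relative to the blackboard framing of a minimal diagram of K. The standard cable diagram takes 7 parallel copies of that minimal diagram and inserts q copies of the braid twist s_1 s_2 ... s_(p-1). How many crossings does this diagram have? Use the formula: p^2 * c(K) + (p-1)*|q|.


Step 1: Each of the c(K) crossings of the companion diagram becomes p*p = p^2 crossings among the p parallel strands, and each of the |q| twists s_1 s_2 ... s_(p-1) adds (p-1) crossings.
  Crossings = p^2 * c(K) + (p-1)*|q|
Step 2: = 7^2 * 6 + (7-1)*15
Step 3: = 49*6 + 6*15
Step 4: = 294 + 90 = 384

384
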